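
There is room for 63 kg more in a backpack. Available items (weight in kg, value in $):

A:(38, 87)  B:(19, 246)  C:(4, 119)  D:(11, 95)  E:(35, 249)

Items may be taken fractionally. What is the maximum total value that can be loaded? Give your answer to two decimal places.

Ratios (sorted): C 29.75, B 12.95, D 8.64, E 7.11, A 2.29
take C (4 @ 119); take B (19 @ 246); take D (11 @ 95); take 29/35 of E → 206.31. Capacity used 63/63.
Total value = 666.31

666.31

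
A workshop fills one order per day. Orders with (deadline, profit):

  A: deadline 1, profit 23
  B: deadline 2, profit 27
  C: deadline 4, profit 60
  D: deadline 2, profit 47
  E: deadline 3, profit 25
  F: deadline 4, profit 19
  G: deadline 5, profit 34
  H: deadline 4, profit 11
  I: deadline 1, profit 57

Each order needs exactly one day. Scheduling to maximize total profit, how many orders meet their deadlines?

By profit: C(d4,60), I(d1,57), D(d2,47), G(d5,34), B(d2,27), E(d3,25), A(d1,23), F(d4,19), H(d4,11)
C→slot 4; I→slot 1; D→slot 2; G→slot 5; B skipped; E→slot 3; A skipped; F skipped; H skipped.
5 of 9 scheduled.

5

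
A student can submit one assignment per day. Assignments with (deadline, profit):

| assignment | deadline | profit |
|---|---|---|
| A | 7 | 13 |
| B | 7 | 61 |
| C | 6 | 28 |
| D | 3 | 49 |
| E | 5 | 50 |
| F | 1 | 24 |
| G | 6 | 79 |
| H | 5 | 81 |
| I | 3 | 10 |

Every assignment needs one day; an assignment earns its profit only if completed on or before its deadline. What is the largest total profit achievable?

Take jobs in profit order; each goes to the latest open slot no later than its deadline.
By profit: H(d5,81), G(d6,79), B(d7,61), E(d5,50), D(d3,49), C(d6,28), F(d1,24), A(d7,13), I(d3,10)
H→slot 5; G→slot 6; B→slot 7; E→slot 4; D→slot 3; C→slot 2; F→slot 1; A skipped; I skipped.
Profit = 24 + 28 + 49 + 50 + 81 + 79 + 61 = 372

372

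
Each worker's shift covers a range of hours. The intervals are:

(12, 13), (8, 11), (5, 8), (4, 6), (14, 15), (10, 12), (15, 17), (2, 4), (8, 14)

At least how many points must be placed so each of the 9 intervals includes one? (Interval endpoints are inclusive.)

By right end: [2,4]  [4,6]  [5,8]  [8,11]  [10,12]  [12,13]  [8,14]  [14,15]  [15,17]
[2,4] uncovered → point at 4; [5,8] uncovered → point at 8; [10,12] uncovered → point at 12; [14,15] uncovered → point at 15.
Points: 4, 8, 12, 15 (4 total).

4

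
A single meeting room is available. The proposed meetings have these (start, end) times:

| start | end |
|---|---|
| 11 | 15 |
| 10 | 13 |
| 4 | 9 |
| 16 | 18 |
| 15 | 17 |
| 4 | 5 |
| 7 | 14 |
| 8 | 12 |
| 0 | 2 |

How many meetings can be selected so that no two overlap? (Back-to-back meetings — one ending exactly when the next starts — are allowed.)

Order by finish time; keep every interval that doesn't clash with the previous kept one.
Sorted by end: (0,2)  (4,5)  (4,9)  (8,12)  (10,13)  (7,14)  (11,15)  (15,17)  (16,18)
take (0,2); take (4,5); take (8,12); skip (10,13); take (15,17).
Selected 4 meetings.

4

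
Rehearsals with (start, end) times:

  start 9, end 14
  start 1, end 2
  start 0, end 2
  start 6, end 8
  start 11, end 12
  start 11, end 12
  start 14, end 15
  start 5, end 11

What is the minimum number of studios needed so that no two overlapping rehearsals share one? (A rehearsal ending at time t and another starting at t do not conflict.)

Events (time:±→running): 0:+→1 1:+→2 2:-→1 2:-→0 5:+→1 6:+→2 8:-→1 9:+→2 11:-→1 11:+→2 11:+→3 … peak 3.

3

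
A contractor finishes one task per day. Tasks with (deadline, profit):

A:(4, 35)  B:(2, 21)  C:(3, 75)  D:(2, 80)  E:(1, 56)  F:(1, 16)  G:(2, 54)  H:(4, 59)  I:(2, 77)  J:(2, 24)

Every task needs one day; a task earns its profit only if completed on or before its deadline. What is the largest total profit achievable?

Sort by profit descending; place each in the latest free slot ≤ its deadline.
Profit order: D=80 I=77 C=75 H=59 E=56 G=54 A=35 J=24 B=21 F=16
Assign: D→slot 2, I→slot 1, C→slot 3, H→slot 4, E skipped, G skipped, A skipped, J skipped, B skipped, F skipped.
Slots: [1:I] [2:D] [3:C] [4:H]
Profit = 77 + 80 + 75 + 59 = 291

291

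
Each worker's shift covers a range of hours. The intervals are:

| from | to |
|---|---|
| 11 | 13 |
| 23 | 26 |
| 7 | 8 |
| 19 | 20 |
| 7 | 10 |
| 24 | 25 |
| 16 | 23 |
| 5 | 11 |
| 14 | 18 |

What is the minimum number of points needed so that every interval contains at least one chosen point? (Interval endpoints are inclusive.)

Process intervals by earliest right end; each time one isn't hit yet, stab at its right endpoint.
Sorted: [7,8] [7,10] [5,11] [11,13] [14,18] [19,20] [16,23] [24,25] [23,26]
{[7,8],[7,10],[5,11]} hit by 8; {[11,13]} hit by 13; {[14,18]} hit by 18; {[19,20],[16,23]} hit by 20; {[24,25],[23,26]} hit by 25.
Points: 8, 13, 18, 20, 25 (5 total).

5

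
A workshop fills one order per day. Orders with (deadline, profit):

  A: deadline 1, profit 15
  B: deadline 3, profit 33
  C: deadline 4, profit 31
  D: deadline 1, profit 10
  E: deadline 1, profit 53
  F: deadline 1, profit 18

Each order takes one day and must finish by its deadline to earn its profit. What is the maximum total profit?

117

Take jobs in profit order; each goes to the latest open slot no later than its deadline.
By profit: E(d1,53), B(d3,33), C(d4,31), F(d1,18), A(d1,15), D(d1,10)
E→slot 1; B→slot 3; C→slot 4; F skipped; A skipped; D skipped.
Profit = 53 + 33 + 31 = 117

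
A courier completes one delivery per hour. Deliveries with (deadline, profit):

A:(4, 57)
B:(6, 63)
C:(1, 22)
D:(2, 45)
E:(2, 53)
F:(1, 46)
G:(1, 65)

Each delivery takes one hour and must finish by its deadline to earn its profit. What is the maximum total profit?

By profit: G(d1,65), B(d6,63), A(d4,57), E(d2,53), F(d1,46), D(d2,45), C(d1,22)
G→slot 1; B→slot 6; A→slot 4; E→slot 2; F skipped; D skipped; C skipped.
Profit = 65 + 53 + 57 + 63 = 238

238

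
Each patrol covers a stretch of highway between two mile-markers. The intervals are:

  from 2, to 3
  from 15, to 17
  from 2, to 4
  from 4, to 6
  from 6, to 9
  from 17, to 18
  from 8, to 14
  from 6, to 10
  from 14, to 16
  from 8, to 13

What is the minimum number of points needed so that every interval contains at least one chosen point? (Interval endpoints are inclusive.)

Sorted: [2,3] [2,4] [4,6] [6,9] [6,10] [8,13] [8,14] [14,16] [15,17] [17,18]
{[2,3],[2,4]} hit by 3; {[4,6],[6,9],[6,10]} hit by 6; {[8,13],[8,14]} hit by 13; {[14,16],[15,17]} hit by 16; {[17,18]} hit by 18.
Points: 3, 6, 13, 16, 18 (5 total).

5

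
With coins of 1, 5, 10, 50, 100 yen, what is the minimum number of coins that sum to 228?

Greedy: take as many of the largest coin as possible, then repeat with the remainder.
228 − 2×100→28 − 2×10→8 − 1×5→3 − 3×1→0
Total coins = 2 + 2 + 1 + 3 = 8

8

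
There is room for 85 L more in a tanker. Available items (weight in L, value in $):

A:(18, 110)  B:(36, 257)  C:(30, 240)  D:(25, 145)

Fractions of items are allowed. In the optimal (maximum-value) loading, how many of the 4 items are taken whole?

Greedy by value/weight ratio, highest first.
Order: C (240/30=8.00) > B (257/36=7.14) > A (110/18=6.11) > D (145/25=5.80)
Fill: take C (30 @ 240) → take B (36 @ 257) → take A (18 @ 110) → take 1/25 of D → 5.80; 85/85 used.
3 item(s) taken whole; one partial (take 1/25 of D).

3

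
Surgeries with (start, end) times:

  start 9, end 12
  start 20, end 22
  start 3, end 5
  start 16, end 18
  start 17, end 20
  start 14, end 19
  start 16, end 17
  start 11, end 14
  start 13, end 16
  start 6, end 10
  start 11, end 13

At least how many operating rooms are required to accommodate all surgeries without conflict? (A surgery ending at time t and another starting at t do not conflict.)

Events (time:±→running): 3:+→1 5:-→0 6:+→1 9:+→2 10:-→1 11:+→2 11:+→3 … peak 3.

3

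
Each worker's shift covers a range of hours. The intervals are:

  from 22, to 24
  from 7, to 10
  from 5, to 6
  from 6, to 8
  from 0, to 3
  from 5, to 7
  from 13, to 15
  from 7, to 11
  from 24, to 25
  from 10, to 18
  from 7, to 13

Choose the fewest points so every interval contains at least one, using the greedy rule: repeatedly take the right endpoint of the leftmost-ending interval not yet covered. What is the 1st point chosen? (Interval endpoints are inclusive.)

3

Process intervals by earliest right end; each time one isn't hit yet, stab at its right endpoint.
By right end: [0,3]  [5,6]  [5,7]  [6,8]  [7,10]  [7,11]  [7,13]  [13,15]  [10,18]  [22,24]  [24,25]
[0,3] uncovered → point at 3; [5,6] uncovered → point at 6; [7,10] uncovered → point at 10; [13,15] uncovered → point at 15; [22,24] uncovered → point at 24.
Points: 3, 6, 10, 15, 24 (5 total).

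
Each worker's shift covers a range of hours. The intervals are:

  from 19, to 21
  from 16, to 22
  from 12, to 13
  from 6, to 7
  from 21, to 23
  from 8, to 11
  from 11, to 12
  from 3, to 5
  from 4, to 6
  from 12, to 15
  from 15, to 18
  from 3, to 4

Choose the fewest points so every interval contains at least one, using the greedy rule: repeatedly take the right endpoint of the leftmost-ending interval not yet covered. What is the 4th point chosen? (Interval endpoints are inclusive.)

13

Sorted: [3,4] [3,5] [4,6] [6,7] [8,11] [11,12] [12,13] [12,15] [15,18] [19,21] [16,22] [21,23]
{[3,4],[3,5],[4,6]} hit by 4; {[6,7]} hit by 7; {[8,11],[11,12]} hit by 11; {[12,13],[12,15]} hit by 13; {[15,18]} hit by 18; {[19,21],[16,22],[21,23]} hit by 21.
Points: 4, 7, 11, 13, 18, 21 (6 total).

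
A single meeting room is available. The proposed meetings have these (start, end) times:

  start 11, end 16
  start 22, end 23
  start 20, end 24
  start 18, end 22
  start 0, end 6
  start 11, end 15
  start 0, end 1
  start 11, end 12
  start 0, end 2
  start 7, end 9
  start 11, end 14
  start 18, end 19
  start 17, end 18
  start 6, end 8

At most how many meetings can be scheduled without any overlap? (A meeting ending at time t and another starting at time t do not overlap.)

Sort by end time and greedily take each interval whose start is ≥ the last chosen end.
Sorted by end: (0,1)  (0,2)  (0,6)  (6,8)  (7,9)  (11,12)  (11,14)  (11,15)  (11,16)  (17,18)  (18,19)  (18,22)  (22,23)  (20,24)
take (0,1); skip (0,2); take (6,8); take (11,12); skip (11,14); skip (11,15); skip (11,16); take (17,18); take (18,19); take (22,23).
Selected 6 meetings.

6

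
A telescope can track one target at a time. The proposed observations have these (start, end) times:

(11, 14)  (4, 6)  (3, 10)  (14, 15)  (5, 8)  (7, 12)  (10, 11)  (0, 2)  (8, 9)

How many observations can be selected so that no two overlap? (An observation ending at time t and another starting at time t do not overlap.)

6

Greedy by earliest finish: after sorting by end time, pick each interval compatible with the last pick.
Sorted by end: (0,2)  (4,6)  (5,8)  (8,9)  (3,10)  (10,11)  (7,12)  (11,14)  (14,15)
take (0,2); take (4,6); skip (5,8); take (8,9); take (10,11); skip (7,12); take (11,14); take (14,15).
Selected 6 observations.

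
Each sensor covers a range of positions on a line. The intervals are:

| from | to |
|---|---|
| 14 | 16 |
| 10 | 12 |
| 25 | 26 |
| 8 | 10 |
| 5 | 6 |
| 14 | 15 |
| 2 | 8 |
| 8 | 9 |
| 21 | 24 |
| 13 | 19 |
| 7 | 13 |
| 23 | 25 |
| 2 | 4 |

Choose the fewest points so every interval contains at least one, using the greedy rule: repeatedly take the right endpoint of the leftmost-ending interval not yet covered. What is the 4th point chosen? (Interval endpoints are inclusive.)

12

Process intervals by earliest right end; each time one isn't hit yet, stab at its right endpoint.
Sorted: [2,4] [5,6] [2,8] [8,9] [8,10] [10,12] [7,13] [14,15] [14,16] [13,19] [21,24] [23,25] [25,26]
{[2,4]} hit by 4; {[5,6],[2,8]} hit by 6; {[8,9],[8,10]} hit by 9; {[10,12],[7,13]} hit by 12; {[14,15],[14,16],[13,19]} hit by 15; {[21,24],[23,25]} hit by 24; {[25,26]} hit by 26.
Points: 4, 6, 9, 12, 15, 24, 26 (7 total).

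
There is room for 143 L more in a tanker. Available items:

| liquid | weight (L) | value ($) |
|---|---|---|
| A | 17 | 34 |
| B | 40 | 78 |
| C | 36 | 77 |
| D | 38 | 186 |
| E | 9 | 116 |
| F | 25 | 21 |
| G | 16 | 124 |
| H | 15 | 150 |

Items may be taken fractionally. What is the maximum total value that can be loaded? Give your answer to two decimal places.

710.40

Order: E (116/9=12.89) > H (150/15=10.00) > G (124/16=7.75) > D (186/38=4.89) > C (77/36=2.14) > A (34/17=2.00) > B (78/40=1.95) > F (21/25=0.84)
Fill: take E (9 @ 116) → take H (15 @ 150) → take G (16 @ 124) → take D (38 @ 186) → take C (36 @ 77) → take A (17 @ 34) → take 12/40 of B → 23.40; 143/143 used.
Total value = 710.40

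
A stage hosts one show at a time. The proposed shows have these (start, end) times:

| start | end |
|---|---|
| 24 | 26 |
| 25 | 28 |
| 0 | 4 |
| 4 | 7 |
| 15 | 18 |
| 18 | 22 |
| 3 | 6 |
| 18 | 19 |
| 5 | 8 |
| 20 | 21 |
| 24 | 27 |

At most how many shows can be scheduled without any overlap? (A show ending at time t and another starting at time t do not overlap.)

6

Sorted by end: (0,4)  (3,6)  (4,7)  (5,8)  (15,18)  (18,19)  (20,21)  (18,22)  (24,26)  (24,27)  (25,28)
take (0,4); take (4,7); take (15,18); take (18,19); take (20,21); skip (18,22); take (24,26).
Selected 6 shows.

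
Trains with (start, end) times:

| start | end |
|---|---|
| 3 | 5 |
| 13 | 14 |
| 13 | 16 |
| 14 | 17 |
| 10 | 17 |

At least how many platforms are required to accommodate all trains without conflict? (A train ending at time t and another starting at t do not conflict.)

Events (time:±→running): 3:+→1 5:-→0 10:+→1 13:+→2 13:+→3 … peak 3.

3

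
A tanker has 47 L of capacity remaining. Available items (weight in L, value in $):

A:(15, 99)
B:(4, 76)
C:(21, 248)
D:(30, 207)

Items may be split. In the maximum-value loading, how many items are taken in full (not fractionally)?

Sort by value per unit weight and fill in that order.
Ratios (sorted): B 19.00, C 11.81, D 6.90, A 6.60
take B (4 @ 76); take C (21 @ 248); take 22/30 of D → 151.80. Capacity used 47/47.
2 item(s) taken whole; one partial (take 22/30 of D).

2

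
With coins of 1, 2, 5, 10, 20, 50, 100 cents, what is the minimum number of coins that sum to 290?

5

290 = 2×100 + 1×50 + 2×20
Total coins = 2 + 1 + 2 = 5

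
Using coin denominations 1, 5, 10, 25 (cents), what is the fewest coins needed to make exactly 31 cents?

3

31 − 1×25→6 − 1×5→1 − 1×1→0
Total coins = 1 + 1 + 1 = 3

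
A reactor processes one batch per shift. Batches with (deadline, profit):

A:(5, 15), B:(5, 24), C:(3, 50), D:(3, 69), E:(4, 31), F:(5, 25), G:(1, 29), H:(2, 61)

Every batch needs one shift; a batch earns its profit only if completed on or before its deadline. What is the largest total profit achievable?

236

Take jobs in profit order; each goes to the latest open slot no later than its deadline.
By profit: D(d3,69), H(d2,61), C(d3,50), E(d4,31), G(d1,29), F(d5,25), B(d5,24), A(d5,15)
D→slot 3; H→slot 2; C→slot 1; E→slot 4; G skipped; F→slot 5; B skipped; A skipped.
Profit = 50 + 61 + 69 + 31 + 25 = 236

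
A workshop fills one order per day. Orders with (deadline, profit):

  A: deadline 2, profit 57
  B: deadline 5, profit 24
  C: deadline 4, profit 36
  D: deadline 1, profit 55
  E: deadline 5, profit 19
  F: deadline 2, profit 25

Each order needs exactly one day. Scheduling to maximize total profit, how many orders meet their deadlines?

Profit order: A=57 D=55 C=36 F=25 B=24 E=19
Assign: A→slot 2, D→slot 1, C→slot 4, F skipped, B→slot 5, E→slot 3.
Slots: [1:D] [2:A] [3:E] [4:C] [5:B]
5 of 6 scheduled.

5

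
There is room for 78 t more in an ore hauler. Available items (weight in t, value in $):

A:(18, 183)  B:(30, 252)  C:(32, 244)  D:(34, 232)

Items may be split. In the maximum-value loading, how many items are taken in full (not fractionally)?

Greedy by value/weight ratio, highest first.
Order: A (183/18=10.17) > B (252/30=8.40) > C (244/32=7.62) > D (232/34=6.82)
Fill: take A (18 @ 183) → take B (30 @ 252) → take 30/32 of C → 228.75; 78/78 used.
2 item(s) taken whole; one partial (take 30/32 of C).

2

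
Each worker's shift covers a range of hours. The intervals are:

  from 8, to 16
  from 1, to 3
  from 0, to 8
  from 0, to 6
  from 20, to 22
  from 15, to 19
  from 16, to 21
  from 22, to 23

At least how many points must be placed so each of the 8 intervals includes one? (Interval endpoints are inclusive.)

Process intervals by earliest right end; each time one isn't hit yet, stab at its right endpoint.
Sorted: [1,3] [0,6] [0,8] [8,16] [15,19] [16,21] [20,22] [22,23]
{[1,3],[0,6],[0,8]} hit by 3; {[8,16],[15,19],[16,21]} hit by 16; {[20,22],[22,23]} hit by 22.
Points: 3, 16, 22 (3 total).

3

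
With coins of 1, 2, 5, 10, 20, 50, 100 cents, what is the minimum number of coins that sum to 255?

4

255 − 2×100→55 − 1×50→5 − 1×5→0
Total coins = 2 + 1 + 1 = 4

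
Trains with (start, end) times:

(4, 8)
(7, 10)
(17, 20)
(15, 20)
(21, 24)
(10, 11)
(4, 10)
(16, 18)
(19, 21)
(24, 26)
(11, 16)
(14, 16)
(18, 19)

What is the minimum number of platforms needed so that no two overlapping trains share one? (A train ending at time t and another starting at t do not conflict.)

starts: [4, 4, 7, 10, 11, 14, 15, 16, 17, 18, 19, 21, 24]
ends:   [8, 10, 10, 11, 16, 16, 18, 19, 20, 20, 21, 24, 26]
s4→1 s4→2 s7→3  — peak 3.

3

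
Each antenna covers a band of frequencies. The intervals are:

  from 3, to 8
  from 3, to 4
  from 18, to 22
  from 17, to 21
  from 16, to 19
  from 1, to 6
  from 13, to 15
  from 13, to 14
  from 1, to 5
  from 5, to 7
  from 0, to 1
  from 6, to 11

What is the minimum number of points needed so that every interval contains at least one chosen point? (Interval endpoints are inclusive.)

5

Sorted: [0,1] [3,4] [1,5] [1,6] [5,7] [3,8] [6,11] [13,14] [13,15] [16,19] [17,21] [18,22]
{[0,1]} hit by 1; {[3,4],[1,5],[1,6]} hit by 4; {[5,7],[3,8],[6,11]} hit by 7; {[13,14],[13,15]} hit by 14; {[16,19],[17,21],[18,22]} hit by 19.
Points: 1, 4, 7, 14, 19 (5 total).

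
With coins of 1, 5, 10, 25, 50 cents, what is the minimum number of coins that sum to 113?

6

Greedy: take as many of the largest coin as possible, then repeat with the remainder.
113 − 2×50→13 − 1×10→3 − 3×1→0
Total coins = 2 + 1 + 3 = 6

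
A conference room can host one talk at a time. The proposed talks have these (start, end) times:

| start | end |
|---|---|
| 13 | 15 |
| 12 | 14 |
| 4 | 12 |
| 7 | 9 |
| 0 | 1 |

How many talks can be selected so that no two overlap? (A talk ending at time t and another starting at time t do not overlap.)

Sorted by end: (0,1)  (7,9)  (4,12)  (12,14)  (13,15)
take (0,1); take (7,9); take (12,14).
Selected 3 talks.

3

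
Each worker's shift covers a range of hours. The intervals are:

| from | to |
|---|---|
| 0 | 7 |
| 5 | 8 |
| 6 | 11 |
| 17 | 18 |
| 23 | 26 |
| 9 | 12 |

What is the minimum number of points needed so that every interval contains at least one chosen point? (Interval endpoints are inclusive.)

Sort by right endpoint; whenever an interval is uncovered, place a point at its right end.
Sorted: [0,7] [5,8] [6,11] [9,12] [17,18] [23,26]
{[0,7],[5,8],[6,11]} hit by 7; {[9,12]} hit by 12; {[17,18]} hit by 18; {[23,26]} hit by 26.
Points: 7, 12, 18, 26 (4 total).

4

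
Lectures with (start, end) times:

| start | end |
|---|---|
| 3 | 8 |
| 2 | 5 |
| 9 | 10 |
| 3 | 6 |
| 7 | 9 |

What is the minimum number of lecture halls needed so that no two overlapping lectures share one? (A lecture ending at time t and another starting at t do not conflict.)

3

Count concurrent intervals with a sweep; the peak is the room count.
Events (time:±→running): 2:+→1 3:+→2 3:+→3 … peak 3.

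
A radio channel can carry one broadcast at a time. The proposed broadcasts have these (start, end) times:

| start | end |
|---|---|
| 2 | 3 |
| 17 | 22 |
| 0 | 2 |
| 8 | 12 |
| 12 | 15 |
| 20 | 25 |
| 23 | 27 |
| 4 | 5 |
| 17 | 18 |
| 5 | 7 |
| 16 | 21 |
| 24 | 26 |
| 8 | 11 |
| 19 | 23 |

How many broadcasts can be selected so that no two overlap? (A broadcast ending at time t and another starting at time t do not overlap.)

Sort by end time and greedily take each interval whose start is ≥ the last chosen end.
By end time: (0,2), (2,3), (4,5), (5,7), (8,11), (8,12), (12,15), (17,18), (16,21), (17,22), (19,23), (20,25), (24,26), (23,27).
Pick (0,2); next start ≥ 2 → (2,3); next start ≥ 3 → (4,5); next start ≥ 5 → (5,7); next start ≥ 7 → (8,11); next start ≥ 11 → (12,15); next start ≥ 15 → (17,18); next start ≥ 18 → (19,23); next start ≥ 23 → (24,26).
Selected 9 broadcasts.

9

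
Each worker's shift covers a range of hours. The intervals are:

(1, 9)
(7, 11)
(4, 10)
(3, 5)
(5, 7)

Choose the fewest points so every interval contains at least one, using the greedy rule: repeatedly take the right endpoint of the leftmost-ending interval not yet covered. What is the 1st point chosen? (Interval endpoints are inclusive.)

5

Process intervals by earliest right end; each time one isn't hit yet, stab at its right endpoint.
Sorted: [3,5] [5,7] [1,9] [4,10] [7,11]
{[3,5],[5,7],[1,9],[4,10]} hit by 5; {[7,11]} hit by 11.
Points: 5, 11 (2 total).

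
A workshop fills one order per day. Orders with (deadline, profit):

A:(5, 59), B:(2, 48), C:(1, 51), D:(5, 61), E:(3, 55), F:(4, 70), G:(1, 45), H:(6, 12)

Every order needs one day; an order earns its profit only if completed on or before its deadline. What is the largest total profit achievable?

308

Profit order: F=70 D=61 A=59 E=55 C=51 B=48 G=45 H=12
Assign: F→slot 4, D→slot 5, A→slot 3, E→slot 2, C→slot 1, B skipped, G skipped, H→slot 6.
Slots: [1:C] [2:E] [3:A] [4:F] [5:D] [6:H]
Profit = 51 + 55 + 59 + 70 + 61 + 12 = 308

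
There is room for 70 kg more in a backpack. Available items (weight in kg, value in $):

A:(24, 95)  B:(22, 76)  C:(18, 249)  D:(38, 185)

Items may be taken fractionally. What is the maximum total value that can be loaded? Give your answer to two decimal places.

Order: C (249/18=13.83) > D (185/38=4.87) > A (95/24=3.96) > B (76/22=3.45)
Fill: take C (18 @ 249) → take D (38 @ 185) → take 14/24 of A → 55.42; 70/70 used.
Total value = 489.42

489.42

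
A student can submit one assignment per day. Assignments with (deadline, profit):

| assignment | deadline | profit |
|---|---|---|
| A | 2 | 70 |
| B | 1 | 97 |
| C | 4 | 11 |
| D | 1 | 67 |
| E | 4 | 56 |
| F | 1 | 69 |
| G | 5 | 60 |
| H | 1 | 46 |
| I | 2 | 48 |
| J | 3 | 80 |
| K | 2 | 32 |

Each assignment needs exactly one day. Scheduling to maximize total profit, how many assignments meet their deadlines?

5

Sort by profit descending; place each in the latest free slot ≤ its deadline.
Profit order: B=97 J=80 A=70 F=69 D=67 G=60 E=56 I=48 H=46 K=32 C=11
Assign: B→slot 1, J→slot 3, A→slot 2, F skipped, D skipped, G→slot 5, E→slot 4, I skipped, H skipped, K skipped, C skipped.
Slots: [1:B] [2:A] [3:J] [4:E] [5:G]
5 of 11 scheduled.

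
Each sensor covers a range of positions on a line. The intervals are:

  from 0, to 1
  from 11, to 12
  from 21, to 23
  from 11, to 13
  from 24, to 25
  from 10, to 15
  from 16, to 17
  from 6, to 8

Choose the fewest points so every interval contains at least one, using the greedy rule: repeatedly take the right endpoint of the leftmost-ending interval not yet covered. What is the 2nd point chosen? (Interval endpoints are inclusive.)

Sort by right endpoint; whenever an interval is uncovered, place a point at its right end.
By right end: [0,1]  [6,8]  [11,12]  [11,13]  [10,15]  [16,17]  [21,23]  [24,25]
[0,1] uncovered → point at 1; [6,8] uncovered → point at 8; [11,12] uncovered → point at 12; [16,17] uncovered → point at 17; [21,23] uncovered → point at 23; [24,25] uncovered → point at 25.
Points: 1, 8, 12, 17, 23, 25 (6 total).

8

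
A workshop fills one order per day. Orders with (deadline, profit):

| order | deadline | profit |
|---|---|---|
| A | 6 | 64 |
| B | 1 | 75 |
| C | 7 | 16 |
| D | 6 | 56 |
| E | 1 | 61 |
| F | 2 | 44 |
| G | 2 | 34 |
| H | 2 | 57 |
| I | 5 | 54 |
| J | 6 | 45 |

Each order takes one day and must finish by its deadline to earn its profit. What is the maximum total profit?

367

Take jobs in profit order; each goes to the latest open slot no later than its deadline.
Profit order: B=75 A=64 E=61 H=57 D=56 I=54 J=45 F=44 G=34 C=16
Assign: B→slot 1, A→slot 6, E skipped, H→slot 2, D→slot 5, I→slot 4, J→slot 3, F skipped, G skipped, C→slot 7.
Slots: [1:B] [2:H] [3:J] [4:I] [5:D] [6:A] [7:C]
Profit = 75 + 57 + 45 + 54 + 56 + 64 + 16 = 367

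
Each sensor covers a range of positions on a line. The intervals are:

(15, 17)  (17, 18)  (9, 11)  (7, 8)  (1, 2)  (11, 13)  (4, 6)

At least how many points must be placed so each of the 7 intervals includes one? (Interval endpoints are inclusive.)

Sorted: [1,2] [4,6] [7,8] [9,11] [11,13] [15,17] [17,18]
{[1,2]} hit by 2; {[4,6]} hit by 6; {[7,8]} hit by 8; {[9,11],[11,13]} hit by 11; {[15,17],[17,18]} hit by 17.
Points: 2, 6, 8, 11, 17 (5 total).

5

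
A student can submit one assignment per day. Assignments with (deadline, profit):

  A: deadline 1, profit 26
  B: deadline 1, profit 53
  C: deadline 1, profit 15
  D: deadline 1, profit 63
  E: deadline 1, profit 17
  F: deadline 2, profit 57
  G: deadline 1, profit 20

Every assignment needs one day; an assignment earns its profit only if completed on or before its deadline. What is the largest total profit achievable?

Sort by profit descending; place each in the latest free slot ≤ its deadline.
Profit order: D=63 F=57 B=53 A=26 G=20 E=17 C=15
Assign: D→slot 1, F→slot 2, B skipped, A skipped, G skipped, E skipped, C skipped.
Slots: [1:D] [2:F]
Profit = 63 + 57 = 120

120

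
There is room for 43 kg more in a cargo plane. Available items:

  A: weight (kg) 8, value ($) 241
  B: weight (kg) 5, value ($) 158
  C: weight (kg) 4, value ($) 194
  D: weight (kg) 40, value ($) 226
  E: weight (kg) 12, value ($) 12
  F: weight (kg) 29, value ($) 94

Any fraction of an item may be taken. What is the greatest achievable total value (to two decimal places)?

739.90

Greedy by value/weight ratio, highest first.
Order: C (194/4=48.50) > B (158/5=31.60) > A (241/8=30.12) > D (226/40=5.65) > F (94/29=3.24) > E (12/12=1.00)
Fill: take C (4 @ 194) → take B (5 @ 158) → take A (8 @ 241) → take 26/40 of D → 146.90; 43/43 used.
Total value = 739.90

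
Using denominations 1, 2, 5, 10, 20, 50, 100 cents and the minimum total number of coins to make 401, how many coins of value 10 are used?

0

Use the largest denomination that fits, subtract, and repeat.
401 = 4×100 + 1×1
Count of 10: 0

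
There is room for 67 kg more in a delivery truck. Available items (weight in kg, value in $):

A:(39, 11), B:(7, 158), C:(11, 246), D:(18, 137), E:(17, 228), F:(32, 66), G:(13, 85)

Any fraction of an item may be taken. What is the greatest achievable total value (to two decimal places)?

Sort by value per unit weight and fill in that order.
Order: B (158/7=22.57) > C (246/11=22.36) > E (228/17=13.41) > D (137/18=7.61) > G (85/13=6.54) > F (66/32=2.06) > A (11/39=0.28)
Fill: take B (7 @ 158) → take C (11 @ 246) → take E (17 @ 228) → take D (18 @ 137) → take G (13 @ 85) → take 1/32 of F → 2.06; 67/67 used.
Total value = 856.06

856.06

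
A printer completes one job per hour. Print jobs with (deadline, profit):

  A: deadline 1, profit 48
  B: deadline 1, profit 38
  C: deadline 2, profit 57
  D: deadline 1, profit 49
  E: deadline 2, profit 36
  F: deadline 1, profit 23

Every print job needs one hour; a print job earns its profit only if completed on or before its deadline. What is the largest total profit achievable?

By profit: C(d2,57), D(d1,49), A(d1,48), B(d1,38), E(d2,36), F(d1,23)
C→slot 2; D→slot 1; A skipped; B skipped; E skipped; F skipped.
Profit = 49 + 57 = 106

106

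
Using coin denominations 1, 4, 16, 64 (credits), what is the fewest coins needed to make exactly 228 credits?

6

228 − 3×64→36 − 2×16→4 − 1×4→0
Total coins = 3 + 2 + 1 = 6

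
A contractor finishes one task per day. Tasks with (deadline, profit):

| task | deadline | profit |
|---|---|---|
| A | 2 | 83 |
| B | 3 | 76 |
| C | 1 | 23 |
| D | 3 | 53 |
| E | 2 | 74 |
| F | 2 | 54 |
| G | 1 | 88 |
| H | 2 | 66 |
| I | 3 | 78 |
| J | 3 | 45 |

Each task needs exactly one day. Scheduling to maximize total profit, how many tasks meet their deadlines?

Sort by profit descending; place each in the latest free slot ≤ its deadline.
Profit order: G=88 A=83 I=78 B=76 E=74 H=66 F=54 D=53 J=45 C=23
Assign: G→slot 1, A→slot 2, I→slot 3, B skipped, E skipped, H skipped, F skipped, D skipped, J skipped, C skipped.
Slots: [1:G] [2:A] [3:I]
3 of 10 scheduled.

3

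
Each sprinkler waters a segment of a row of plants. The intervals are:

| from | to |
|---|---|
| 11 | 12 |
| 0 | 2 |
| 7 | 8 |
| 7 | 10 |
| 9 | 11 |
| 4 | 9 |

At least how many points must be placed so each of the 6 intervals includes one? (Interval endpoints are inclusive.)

Process intervals by earliest right end; each time one isn't hit yet, stab at its right endpoint.
By right end: [0,2]  [7,8]  [4,9]  [7,10]  [9,11]  [11,12]
[0,2] uncovered → point at 2; [7,8] uncovered → point at 8; [9,11] uncovered → point at 11.
Points: 2, 8, 11 (3 total).

3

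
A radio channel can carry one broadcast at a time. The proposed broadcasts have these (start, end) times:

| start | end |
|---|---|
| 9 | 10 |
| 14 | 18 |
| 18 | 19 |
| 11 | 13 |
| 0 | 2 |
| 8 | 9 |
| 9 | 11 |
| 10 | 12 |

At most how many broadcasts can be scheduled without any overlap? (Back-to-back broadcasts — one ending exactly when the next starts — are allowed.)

6

By end time: (0,2), (8,9), (9,10), (9,11), (10,12), (11,13), (14,18), (18,19).
Pick (0,2); next start ≥ 2 → (8,9); next start ≥ 9 → (9,10); next start ≥ 10 → (10,12); next start ≥ 12 → (14,18); next start ≥ 18 → (18,19).
Selected 6 broadcasts.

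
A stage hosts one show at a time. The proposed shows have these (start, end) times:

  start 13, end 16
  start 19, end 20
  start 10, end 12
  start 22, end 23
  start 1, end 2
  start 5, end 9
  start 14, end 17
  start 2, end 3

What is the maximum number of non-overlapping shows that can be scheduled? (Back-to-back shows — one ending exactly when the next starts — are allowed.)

Greedy by earliest finish: after sorting by end time, pick each interval compatible with the last pick.
Sorted by end: (1,2)  (2,3)  (5,9)  (10,12)  (13,16)  (14,17)  (19,20)  (22,23)
take (1,2); take (2,3); take (5,9); take (10,12); take (13,16); take (19,20); take (22,23).
Selected 7 shows.

7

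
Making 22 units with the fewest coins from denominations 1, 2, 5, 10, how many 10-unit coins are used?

22 − 2×10→2 − 1×2→0
Count of 10: 2

2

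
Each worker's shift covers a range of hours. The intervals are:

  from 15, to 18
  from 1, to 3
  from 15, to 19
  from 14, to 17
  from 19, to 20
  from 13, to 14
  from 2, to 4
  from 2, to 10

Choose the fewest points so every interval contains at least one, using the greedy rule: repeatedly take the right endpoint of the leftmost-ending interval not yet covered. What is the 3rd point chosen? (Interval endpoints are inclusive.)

Sorted: [1,3] [2,4] [2,10] [13,14] [14,17] [15,18] [15,19] [19,20]
{[1,3],[2,4],[2,10]} hit by 3; {[13,14],[14,17]} hit by 14; {[15,18],[15,19]} hit by 18; {[19,20]} hit by 20.
Points: 3, 14, 18, 20 (4 total).

18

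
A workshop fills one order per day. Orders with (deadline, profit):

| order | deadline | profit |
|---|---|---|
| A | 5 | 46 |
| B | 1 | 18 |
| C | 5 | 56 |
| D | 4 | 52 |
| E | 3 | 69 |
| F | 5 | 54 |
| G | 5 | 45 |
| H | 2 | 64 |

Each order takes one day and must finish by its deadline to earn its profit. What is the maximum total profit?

295

Take jobs in profit order; each goes to the latest open slot no later than its deadline.
Profit order: E=69 H=64 C=56 F=54 D=52 A=46 G=45 B=18
Assign: E→slot 3, H→slot 2, C→slot 5, F→slot 4, D→slot 1, A skipped, G skipped, B skipped.
Slots: [1:D] [2:H] [3:E] [4:F] [5:C]
Profit = 52 + 64 + 69 + 54 + 56 = 295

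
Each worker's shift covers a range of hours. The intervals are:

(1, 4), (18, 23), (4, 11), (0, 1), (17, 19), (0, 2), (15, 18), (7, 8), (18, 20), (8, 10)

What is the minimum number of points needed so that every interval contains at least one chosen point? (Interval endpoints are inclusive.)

Sort by right endpoint; whenever an interval is uncovered, place a point at its right end.
Sorted: [0,1] [0,2] [1,4] [7,8] [8,10] [4,11] [15,18] [17,19] [18,20] [18,23]
{[0,1],[0,2],[1,4]} hit by 1; {[7,8],[8,10],[4,11]} hit by 8; {[15,18],[17,19],[18,20],[18,23]} hit by 18.
Points: 1, 8, 18 (3 total).

3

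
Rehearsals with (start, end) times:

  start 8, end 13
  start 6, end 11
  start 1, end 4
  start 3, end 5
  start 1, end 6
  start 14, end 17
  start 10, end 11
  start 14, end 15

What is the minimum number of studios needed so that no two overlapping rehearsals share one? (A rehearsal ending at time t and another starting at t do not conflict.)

3

Count concurrent intervals with a sweep; the peak is the room count.
starts: [1, 1, 3, 6, 8, 10, 14, 14]
ends:   [4, 5, 6, 11, 11, 13, 15, 17]
s1→1 s1→2 s3→3  — peak 3.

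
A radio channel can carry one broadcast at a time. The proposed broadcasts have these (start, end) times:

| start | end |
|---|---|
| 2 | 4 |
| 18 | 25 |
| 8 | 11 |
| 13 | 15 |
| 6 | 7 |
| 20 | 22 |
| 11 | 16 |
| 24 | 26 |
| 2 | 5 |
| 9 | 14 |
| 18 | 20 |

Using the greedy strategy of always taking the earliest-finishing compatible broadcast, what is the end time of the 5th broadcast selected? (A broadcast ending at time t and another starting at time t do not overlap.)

Order by finish time; keep every interval that doesn't clash with the previous kept one.
By end time: (2,4), (2,5), (6,7), (8,11), (9,14), (13,15), (11,16), (18,20), (20,22), (18,25), (24,26).
Pick (2,4); next start ≥ 4 → (6,7); next start ≥ 7 → (8,11); next start ≥ 11 → (13,15); next start ≥ 15 → (18,20); next start ≥ 20 → (20,22); next start ≥ 22 → (24,26).
Selected: (2,4) (6,7) (8,11) (13,15) (18,20) (20,22) (24,26)

20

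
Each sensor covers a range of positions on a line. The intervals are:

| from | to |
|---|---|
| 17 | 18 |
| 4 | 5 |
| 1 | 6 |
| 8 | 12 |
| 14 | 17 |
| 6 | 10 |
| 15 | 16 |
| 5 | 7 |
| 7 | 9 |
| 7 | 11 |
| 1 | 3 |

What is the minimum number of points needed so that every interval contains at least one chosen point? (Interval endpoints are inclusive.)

Sort by right endpoint; whenever an interval is uncovered, place a point at its right end.
By right end: [1,3]  [4,5]  [1,6]  [5,7]  [7,9]  [6,10]  [7,11]  [8,12]  [15,16]  [14,17]  [17,18]
[1,3] uncovered → point at 3; [4,5] uncovered → point at 5; [7,9] uncovered → point at 9; [15,16] uncovered → point at 16; [17,18] uncovered → point at 18.
Points: 3, 5, 9, 16, 18 (5 total).

5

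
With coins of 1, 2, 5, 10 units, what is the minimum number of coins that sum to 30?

Use the largest denomination that fits, subtract, and repeat.
30 − 3×10→0
Total coins = 3 = 3

3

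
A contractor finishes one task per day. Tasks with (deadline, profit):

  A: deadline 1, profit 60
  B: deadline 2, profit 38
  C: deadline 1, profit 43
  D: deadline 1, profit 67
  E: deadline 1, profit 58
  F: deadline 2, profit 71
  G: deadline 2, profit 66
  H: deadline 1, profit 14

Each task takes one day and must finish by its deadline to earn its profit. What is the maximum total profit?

138

Sort by profit descending; place each in the latest free slot ≤ its deadline.
Profit order: F=71 D=67 G=66 A=60 E=58 C=43 B=38 H=14
Assign: F→slot 2, D→slot 1, G skipped, A skipped, E skipped, C skipped, B skipped, H skipped.
Slots: [1:D] [2:F]
Profit = 67 + 71 = 138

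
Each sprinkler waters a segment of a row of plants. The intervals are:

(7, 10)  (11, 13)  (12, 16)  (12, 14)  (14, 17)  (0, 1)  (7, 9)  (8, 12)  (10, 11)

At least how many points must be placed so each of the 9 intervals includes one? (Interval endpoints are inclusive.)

Sort by right endpoint; whenever an interval is uncovered, place a point at its right end.
By right end: [0,1]  [7,9]  [7,10]  [10,11]  [8,12]  [11,13]  [12,14]  [12,16]  [14,17]
[0,1] uncovered → point at 1; [7,9] uncovered → point at 9; [10,11] uncovered → point at 11; [12,14] uncovered → point at 14.
Points: 1, 9, 11, 14 (4 total).

4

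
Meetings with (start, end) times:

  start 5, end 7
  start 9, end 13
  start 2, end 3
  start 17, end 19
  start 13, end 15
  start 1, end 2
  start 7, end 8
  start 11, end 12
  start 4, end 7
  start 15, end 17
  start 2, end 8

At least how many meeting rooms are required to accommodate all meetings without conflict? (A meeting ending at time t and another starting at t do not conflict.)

3

starts: [1, 2, 2, 4, 5, 7, 9, 11, 13, 15, 17]
ends:   [2, 3, 7, 7, 8, 8, 12, 13, 15, 17, 19]
s1→1 e2→0 s2→1 s2→2 e3→1 s4→2 s5→3  — peak 3.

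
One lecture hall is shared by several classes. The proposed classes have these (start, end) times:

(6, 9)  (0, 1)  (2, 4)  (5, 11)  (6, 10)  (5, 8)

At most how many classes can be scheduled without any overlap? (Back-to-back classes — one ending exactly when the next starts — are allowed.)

3

Sort by end time and greedily take each interval whose start is ≥ the last chosen end.
Sorted by end: (0,1)  (2,4)  (5,8)  (6,9)  (6,10)  (5,11)
take (0,1); take (2,4); take (5,8).
Selected 3 classes.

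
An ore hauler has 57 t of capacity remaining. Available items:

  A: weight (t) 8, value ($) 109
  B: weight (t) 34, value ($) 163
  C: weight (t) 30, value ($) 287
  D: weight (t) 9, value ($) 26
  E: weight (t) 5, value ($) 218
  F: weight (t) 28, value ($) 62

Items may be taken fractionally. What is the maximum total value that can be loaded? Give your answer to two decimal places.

681.12

Ratios (sorted): E 43.60, A 13.62, C 9.57, B 4.79, D 2.89, F 2.21
take E (5 @ 218); take A (8 @ 109); take C (30 @ 287); take 14/34 of B → 67.12. Capacity used 57/57.
Total value = 681.12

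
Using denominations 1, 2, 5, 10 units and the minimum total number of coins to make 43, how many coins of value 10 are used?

4

Greedy: take as many of the largest coin as possible, then repeat with the remainder.
43 − 4×10→3 − 1×2→1 − 1×1→0
Count of 10: 4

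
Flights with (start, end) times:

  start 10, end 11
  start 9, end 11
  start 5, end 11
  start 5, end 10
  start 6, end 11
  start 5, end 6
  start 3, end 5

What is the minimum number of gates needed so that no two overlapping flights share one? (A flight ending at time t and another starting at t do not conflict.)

The answer is the maximum number of intervals overlapping at any instant.
starts: [3, 5, 5, 5, 6, 9, 10]
ends:   [5, 6, 10, 11, 11, 11, 11]
s3→1 e5→0 s5→1 s5→2 s5→3 e6→2 s6→3 s9→4  — peak 4.

4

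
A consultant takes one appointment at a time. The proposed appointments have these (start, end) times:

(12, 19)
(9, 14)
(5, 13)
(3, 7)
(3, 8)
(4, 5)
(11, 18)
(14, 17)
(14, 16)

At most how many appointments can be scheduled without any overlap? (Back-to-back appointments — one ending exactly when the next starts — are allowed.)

Sorted by end: (4,5)  (3,7)  (3,8)  (5,13)  (9,14)  (14,16)  (14,17)  (11,18)  (12,19)
take (4,5); take (5,13); skip (9,14); take (14,16); skip (14,17).
Selected 3 appointments.

3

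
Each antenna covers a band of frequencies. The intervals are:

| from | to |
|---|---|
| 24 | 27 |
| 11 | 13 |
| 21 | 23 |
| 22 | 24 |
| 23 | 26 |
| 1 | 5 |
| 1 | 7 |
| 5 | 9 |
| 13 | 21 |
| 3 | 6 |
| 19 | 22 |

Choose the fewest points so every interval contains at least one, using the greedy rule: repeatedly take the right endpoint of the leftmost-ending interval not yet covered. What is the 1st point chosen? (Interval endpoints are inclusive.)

5

Sorted: [1,5] [3,6] [1,7] [5,9] [11,13] [13,21] [19,22] [21,23] [22,24] [23,26] [24,27]
{[1,5],[3,6],[1,7],[5,9]} hit by 5; {[11,13],[13,21]} hit by 13; {[19,22],[21,23],[22,24]} hit by 22; {[23,26],[24,27]} hit by 26.
Points: 5, 13, 22, 26 (4 total).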